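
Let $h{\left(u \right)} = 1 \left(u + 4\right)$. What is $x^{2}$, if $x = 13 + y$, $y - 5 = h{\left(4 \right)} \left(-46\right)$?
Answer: $122500$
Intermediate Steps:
$h{\left(u \right)} = 4 + u$ ($h{\left(u \right)} = 1 \left(4 + u\right) = 4 + u$)
$y = -363$ ($y = 5 + \left(4 + 4\right) \left(-46\right) = 5 + 8 \left(-46\right) = 5 - 368 = -363$)
$x = -350$ ($x = 13 - 363 = -350$)
$x^{2} = \left(-350\right)^{2} = 122500$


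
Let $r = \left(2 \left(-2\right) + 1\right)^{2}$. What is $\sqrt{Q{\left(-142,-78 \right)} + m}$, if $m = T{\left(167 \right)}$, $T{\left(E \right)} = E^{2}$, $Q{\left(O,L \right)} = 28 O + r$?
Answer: $3 \sqrt{2658} \approx 154.67$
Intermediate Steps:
$r = 9$ ($r = \left(-4 + 1\right)^{2} = \left(-3\right)^{2} = 9$)
$Q{\left(O,L \right)} = 9 + 28 O$ ($Q{\left(O,L \right)} = 28 O + 9 = 9 + 28 O$)
$m = 27889$ ($m = 167^{2} = 27889$)
$\sqrt{Q{\left(-142,-78 \right)} + m} = \sqrt{\left(9 + 28 \left(-142\right)\right) + 27889} = \sqrt{\left(9 - 3976\right) + 27889} = \sqrt{-3967 + 27889} = \sqrt{23922} = 3 \sqrt{2658}$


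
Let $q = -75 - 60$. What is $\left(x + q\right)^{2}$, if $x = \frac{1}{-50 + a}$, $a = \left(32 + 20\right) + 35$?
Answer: $\frac{24940036}{1369} \approx 18218.0$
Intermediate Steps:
$a = 87$ ($a = 52 + 35 = 87$)
$q = -135$ ($q = -75 - 60 = -135$)
$x = \frac{1}{37}$ ($x = \frac{1}{-50 + 87} = \frac{1}{37} \approx 0.027027$)
$\left(x + q\right)^{2} = \left(\frac{1}{37} - 135\right)^{2} = \left(- \frac{4994}{37}\right)^{2} = \frac{24940036}{1369}$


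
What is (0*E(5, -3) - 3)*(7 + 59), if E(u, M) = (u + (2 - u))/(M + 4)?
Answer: -198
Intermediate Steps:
E(u, M) = 2/(4 + M)
(0*E(5, -3) - 3)*(7 + 59) = (0*(2/(4 - 3)) - 3)*(7 + 59) = (0*(2/1) - 3)*66 = (0*(2*1) - 3)*66 = (0*2 - 3)*66 = (0 - 3)*66 = -3*66 = -198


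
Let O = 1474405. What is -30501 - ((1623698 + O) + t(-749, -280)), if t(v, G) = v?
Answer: -3127855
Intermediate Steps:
-30501 - ((1623698 + O) + t(-749, -280)) = -30501 - ((1623698 + 1474405) - 749) = -30501 - (3098103 - 749) = -30501 - 1*3097354 = -30501 - 3097354 = -3127855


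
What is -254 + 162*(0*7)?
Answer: -254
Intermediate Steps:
-254 + 162*(0*7) = -254 + 162*0 = -254 + 0 = -254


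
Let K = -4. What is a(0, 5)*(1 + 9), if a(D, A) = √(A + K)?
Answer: 10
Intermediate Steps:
a(D, A) = √(-4 + A) (a(D, A) = √(A - 4) = √(-4 + A))
a(0, 5)*(1 + 9) = √(-4 + 5)*(1 + 9) = √1*10 = 1*10 = 10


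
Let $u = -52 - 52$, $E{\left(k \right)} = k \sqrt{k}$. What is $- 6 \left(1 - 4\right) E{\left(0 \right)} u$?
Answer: $0$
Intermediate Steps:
$E{\left(k \right)} = k^{\frac{3}{2}}$
$u = -104$
$- 6 \left(1 - 4\right) E{\left(0 \right)} u = - 6 \left(1 - 4\right) 0^{\frac{3}{2}} \left(-104\right) = \left(-6\right) \left(-3\right) 0 \left(-104\right) = 18 \cdot 0 \left(-104\right) = 0 \left(-104\right) = 0$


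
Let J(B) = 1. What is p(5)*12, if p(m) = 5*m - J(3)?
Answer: 288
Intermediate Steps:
p(m) = -1 + 5*m (p(m) = 5*m - 1*1 = 5*m - 1 = -1 + 5*m)
p(5)*12 = (-1 + 5*5)*12 = (-1 + 25)*12 = 24*12 = 288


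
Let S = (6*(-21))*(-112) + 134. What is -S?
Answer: -14246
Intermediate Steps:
S = 14246 (S = -126*(-112) + 134 = 14112 + 134 = 14246)
-S = -1*14246 = -14246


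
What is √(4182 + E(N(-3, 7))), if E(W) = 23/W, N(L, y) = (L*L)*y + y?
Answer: √20493410/70 ≈ 64.671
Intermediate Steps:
N(L, y) = y + y*L² (N(L, y) = L²*y + y = y*L² + y = y + y*L²)
√(4182 + E(N(-3, 7))) = √(4182 + 23/((7*(1 + (-3)²)))) = √(4182 + 23/((7*(1 + 9)))) = √(4182 + 23/((7*10))) = √(4182 + 23/70) = √(292763/70) = √20493410/70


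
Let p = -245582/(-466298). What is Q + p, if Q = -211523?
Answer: -49316253136/233149 ≈ -2.1152e+5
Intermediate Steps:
p = 122791/233149 (p = -245582*(-1/466298) = 122791/233149 ≈ 0.52666)
Q + p = -211523 + 122791/233149 = -49316253136/233149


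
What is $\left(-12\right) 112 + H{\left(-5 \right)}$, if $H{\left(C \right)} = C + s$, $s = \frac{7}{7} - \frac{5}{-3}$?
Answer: $- \frac{4039}{3} \approx -1346.3$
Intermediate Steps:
$s = \frac{8}{3}$ ($s = 7 \cdot \frac{1}{7} - - \frac{5}{3} = 1 + \frac{5}{3} = \frac{8}{3} \approx 2.6667$)
$H{\left(C \right)} = \frac{8}{3} + C$ ($H{\left(C \right)} = C + \frac{8}{3} = \frac{8}{3} + C$)
$\left(-12\right) 112 + H{\left(-5 \right)} = \left(-12\right) 112 + \left(\frac{8}{3} - 5\right) = -1344 - \frac{7}{3} = - \frac{4039}{3}$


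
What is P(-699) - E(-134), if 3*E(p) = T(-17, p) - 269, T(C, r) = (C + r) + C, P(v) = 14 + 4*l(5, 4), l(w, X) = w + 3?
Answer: 575/3 ≈ 191.67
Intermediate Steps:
l(w, X) = 3 + w
P(v) = 46 (P(v) = 14 + 4*(3 + 5) = 14 + 4*8 = 14 + 32 = 46)
T(C, r) = r + 2*C
E(p) = -101 + p/3 (E(p) = ((p + 2*(-17)) - 269)/3 = ((p - 34) - 269)/3 = ((-34 + p) - 269)/3 = (-303 + p)/3 = -101 + p/3)
P(-699) - E(-134) = 46 - (-101 + (⅓)*(-134)) = 46 - (-101 - 134/3) = 46 - 1*(-437/3) = 46 + 437/3 = 575/3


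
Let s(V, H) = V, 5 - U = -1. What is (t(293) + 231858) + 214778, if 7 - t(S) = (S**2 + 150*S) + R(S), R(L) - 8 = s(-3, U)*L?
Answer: 317715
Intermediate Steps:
U = 6 (U = 5 - 1*(-1) = 5 + 1 = 6)
R(L) = 8 - 3*L
t(S) = -1 - S**2 - 147*S (t(S) = 7 - ((S**2 + 150*S) + (8 - 3*S)) = 7 - (8 + S**2 + 147*S) = 7 + (-8 - S**2 - 147*S) = -1 - S**2 - 147*S)
(t(293) + 231858) + 214778 = ((-1 - 1*293**2 - 147*293) + 231858) + 214778 = ((-1 - 1*85849 - 43071) + 231858) + 214778 = ((-1 - 85849 - 43071) + 231858) + 214778 = (-128921 + 231858) + 214778 = 102937 + 214778 = 317715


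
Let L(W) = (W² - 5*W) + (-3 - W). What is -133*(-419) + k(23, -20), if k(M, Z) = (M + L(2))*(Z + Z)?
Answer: 55247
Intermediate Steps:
L(W) = -3 + W² - 6*W
k(M, Z) = 2*Z*(-11 + M) (k(M, Z) = (M + (-3 + 2² - 6*2))*(Z + Z) = (M + (-3 + 4 - 12))*(2*Z) = (M - 11)*(2*Z) = (-11 + M)*(2*Z) = 2*Z*(-11 + M))
-133*(-419) + k(23, -20) = -133*(-419) + 2*(-20)*(-11 + 23) = 55727 + 2*(-20)*12 = 55727 - 480 = 55247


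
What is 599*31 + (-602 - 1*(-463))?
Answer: 18430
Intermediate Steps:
599*31 + (-602 - 1*(-463)) = 18569 + (-602 + 463) = 18569 - 139 = 18430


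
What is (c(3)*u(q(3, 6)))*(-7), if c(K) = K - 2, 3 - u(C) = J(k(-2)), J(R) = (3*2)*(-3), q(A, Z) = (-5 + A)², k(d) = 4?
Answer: -147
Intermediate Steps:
J(R) = -18 (J(R) = 6*(-3) = -18)
u(C) = 21 (u(C) = 3 - 1*(-18) = 3 + 18 = 21)
c(K) = -2 + K
(c(3)*u(q(3, 6)))*(-7) = ((-2 + 3)*21)*(-7) = (1*21)*(-7) = 21*(-7) = -147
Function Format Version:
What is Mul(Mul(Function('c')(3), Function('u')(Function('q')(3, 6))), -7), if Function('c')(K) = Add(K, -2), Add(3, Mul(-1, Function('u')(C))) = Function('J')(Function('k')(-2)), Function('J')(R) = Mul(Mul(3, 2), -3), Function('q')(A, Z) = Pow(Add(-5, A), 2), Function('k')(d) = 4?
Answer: -147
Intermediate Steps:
Function('J')(R) = -18 (Function('J')(R) = Mul(6, -3) = -18)
Function('u')(C) = 21 (Function('u')(C) = Add(3, Mul(-1, -18)) = Add(3, 18) = 21)
Function('c')(K) = Add(-2, K)
Mul(Mul(Function('c')(3), Function('u')(Function('q')(3, 6))), -7) = Mul(Mul(Add(-2, 3), 21), -7) = Mul(Mul(1, 21), -7) = Mul(21, -7) = -147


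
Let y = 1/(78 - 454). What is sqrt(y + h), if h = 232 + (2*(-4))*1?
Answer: sqrt(7916962)/188 ≈ 14.967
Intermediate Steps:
h = 224 (h = 232 - 8*1 = 232 - 8 = 224)
y = -1/376 (y = 1/(-376) = -1/376 ≈ -0.0026596)
sqrt(y + h) = sqrt(-1/376 + 224) = sqrt(84223/376) = sqrt(7916962)/188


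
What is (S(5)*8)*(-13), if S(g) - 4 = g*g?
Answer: -3016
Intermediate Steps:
S(g) = 4 + g² (S(g) = 4 + g*g = 4 + g²)
(S(5)*8)*(-13) = ((4 + 5²)*8)*(-13) = ((4 + 25)*8)*(-13) = (29*8)*(-13) = 232*(-13) = -3016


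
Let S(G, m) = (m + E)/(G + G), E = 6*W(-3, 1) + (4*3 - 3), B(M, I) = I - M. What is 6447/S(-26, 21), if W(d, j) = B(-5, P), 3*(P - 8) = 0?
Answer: -27937/9 ≈ -3104.1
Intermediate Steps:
P = 8 (P = 8 + (⅓)*0 = 8 + 0 = 8)
W(d, j) = 13 (W(d, j) = 8 - 1*(-5) = 8 + 5 = 13)
E = 87 (E = 6*13 + (4*3 - 3) = 78 + (12 - 3) = 78 + 9 = 87)
S(G, m) = (87 + m)/(2*G) (S(G, m) = (m + 87)/(G + G) = (87 + m)/((2*G)) = (87 + m)*(1/(2*G)) = (87 + m)/(2*G))
6447/S(-26, 21) = 6447/(((½)*(87 + 21)/(-26))) = 6447/(((½)*(-1/26)*108)) = 6447/(-27/13) = 6447*(-13/27) = -27937/9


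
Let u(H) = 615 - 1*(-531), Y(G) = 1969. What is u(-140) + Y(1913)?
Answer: 3115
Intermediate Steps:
u(H) = 1146 (u(H) = 615 + 531 = 1146)
u(-140) + Y(1913) = 1146 + 1969 = 3115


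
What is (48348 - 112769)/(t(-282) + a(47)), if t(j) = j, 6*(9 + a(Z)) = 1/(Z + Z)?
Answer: 36333444/164123 ≈ 221.38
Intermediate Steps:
a(Z) = -9 + 1/(12*Z) (a(Z) = -9 + 1/(6*(Z + Z)) = -9 + 1/(6*((2*Z))) = -9 + (1/(2*Z))/6 = -9 + 1/(12*Z))
(48348 - 112769)/(t(-282) + a(47)) = (48348 - 112769)/(-282 + (-9 + (1/12)/47)) = -64421/(-282 + (-9 + (1/12)*(1/47))) = -64421/(-282 + (-9 + 1/564)) = -64421/(-282 - 5075/564) = -64421/(-164123/564) = -64421*(-564/164123) = 36333444/164123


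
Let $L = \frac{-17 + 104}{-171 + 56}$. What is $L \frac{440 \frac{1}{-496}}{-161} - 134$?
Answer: $- \frac{30765481}{229586} \approx -134.0$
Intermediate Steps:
$L = - \frac{87}{115}$ ($L = \frac{87}{-115} = 87 \left(- \frac{1}{115}\right) = - \frac{87}{115} \approx -0.75652$)
$L \frac{440 \frac{1}{-496}}{-161} - 134 = - \frac{87 \frac{440 \frac{1}{-496}}{-161}}{115} - 134 = - \frac{87 \cdot 440 \left(- \frac{1}{496}\right) \left(- \frac{1}{161}\right)}{115} - 134 = - \frac{87 \left(\left(- \frac{55}{62}\right) \left(- \frac{1}{161}\right)\right)}{115} - 134 = \left(- \frac{87}{115}\right) \frac{55}{9982} - 134 = - \frac{957}{229586} - 134 = - \frac{30765481}{229586}$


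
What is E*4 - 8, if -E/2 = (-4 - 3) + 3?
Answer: 24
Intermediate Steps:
E = 8 (E = -2*((-4 - 3) + 3) = -2*(-7 + 3) = -2*(-4) = 8)
E*4 - 8 = 8*4 - 8 = 32 - 8 = 24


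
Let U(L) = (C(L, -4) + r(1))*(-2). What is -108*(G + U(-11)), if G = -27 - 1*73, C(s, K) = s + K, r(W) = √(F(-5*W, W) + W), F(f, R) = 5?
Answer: 7560 + 216*√6 ≈ 8089.1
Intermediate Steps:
r(W) = √(5 + W)
C(s, K) = K + s
U(L) = 8 - 2*L - 2*√6 (U(L) = ((-4 + L) + √(5 + 1))*(-2) = ((-4 + L) + √6)*(-2) = (-4 + L + √6)*(-2) = 8 - 2*L - 2*√6)
G = -100 (G = -27 - 73 = -100)
-108*(G + U(-11)) = -108*(-100 + (8 - 2*(-11) - 2*√6)) = -108*(-100 + (8 + 22 - 2*√6)) = -108*(-100 + (30 - 2*√6)) = -108*(-70 - 2*√6) = 7560 + 216*√6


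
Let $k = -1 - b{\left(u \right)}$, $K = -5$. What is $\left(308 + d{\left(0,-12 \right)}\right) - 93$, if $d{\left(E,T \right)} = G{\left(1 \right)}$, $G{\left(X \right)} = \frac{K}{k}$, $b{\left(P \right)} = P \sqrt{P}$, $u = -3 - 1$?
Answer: $\frac{2796}{13} + \frac{8 i}{13} \approx 215.08 + 0.61539 i$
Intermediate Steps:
$u = -4$
$b{\left(P \right)} = P^{\frac{3}{2}}$
$k = -1 + 8 i$ ($k = -1 - \left(-4\right)^{\frac{3}{2}} = -1 - - 8 i = -1 + 8 i \approx -1.0 + 8.0 i$)
$G{\left(X \right)} = - \frac{-1 - 8 i}{13}$ ($G{\left(X \right)} = - \frac{5}{-1 + 8 i} = - 5 \frac{-1 - 8 i}{65} = - \frac{-1 - 8 i}{13}$)
$d{\left(E,T \right)} = \frac{1}{13} + \frac{8 i}{13}$
$\left(308 + d{\left(0,-12 \right)}\right) - 93 = \left(308 + \left(\frac{1}{13} + \frac{8 i}{13}\right)\right) - 93 = \left(\frac{4005}{13} + \frac{8 i}{13}\right) - 93 = \frac{2796}{13} + \frac{8 i}{13}$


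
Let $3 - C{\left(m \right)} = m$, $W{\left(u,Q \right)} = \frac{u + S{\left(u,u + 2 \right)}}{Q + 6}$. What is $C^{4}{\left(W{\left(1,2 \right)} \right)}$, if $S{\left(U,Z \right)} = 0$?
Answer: $\frac{279841}{4096} \approx 68.321$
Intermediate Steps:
$W{\left(u,Q \right)} = \frac{u}{6 + Q}$ ($W{\left(u,Q \right)} = \frac{u + 0}{Q + 6} = \frac{u}{6 + Q}$)
$C{\left(m \right)} = 3 - m$
$C^{4}{\left(W{\left(1,2 \right)} \right)} = \left(3 - 1 \frac{1}{6 + 2}\right)^{4} = \left(3 - 1 \cdot \frac{1}{8}\right)^{4} = \left(3 - \frac{1}{8}\right)^{4} = \left(\frac{23}{8}\right)^{4} = \frac{279841}{4096}$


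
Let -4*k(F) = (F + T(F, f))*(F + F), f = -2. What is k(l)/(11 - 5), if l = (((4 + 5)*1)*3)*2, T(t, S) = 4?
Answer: -261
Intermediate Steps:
l = 54 (l = ((9*1)*3)*2 = (9*3)*2 = 27*2 = 54)
k(F) = -F*(4 + F)/2 (k(F) = -(F + 4)*(F + F)/4 = -(4 + F)*2*F/4 = -F*(4 + F)/2)
k(l)/(11 - 5) = (-½*54*(4 + 54))/(11 - 5) = -½*54*58/6 = -1566*⅙ = -261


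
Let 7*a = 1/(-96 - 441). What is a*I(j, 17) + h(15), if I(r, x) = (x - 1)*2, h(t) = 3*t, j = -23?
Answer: 169123/3759 ≈ 44.991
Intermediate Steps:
I(r, x) = -2 + 2*x (I(r, x) = (-1 + x)*2 = -2 + 2*x)
a = -1/3759 (a = 1/(7*(-96 - 441)) = (⅐)/(-537) = (⅐)*(-1/537) = -1/3759 ≈ -0.00026603)
a*I(j, 17) + h(15) = -(-2 + 2*17)/3759 + 3*15 = -(-2 + 34)/3759 + 45 = -1/3759*32 + 45 = -32/3759 + 45 = 169123/3759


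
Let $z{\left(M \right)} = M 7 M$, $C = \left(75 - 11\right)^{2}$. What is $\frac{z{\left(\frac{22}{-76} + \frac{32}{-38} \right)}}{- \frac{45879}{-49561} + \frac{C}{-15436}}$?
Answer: $\frac{353632157251}{26053183724} \approx 13.573$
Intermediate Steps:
$C = 4096$ ($C = 64^{2} = 4096$)
$z{\left(M \right)} = 7 M^{2}$ ($z{\left(M \right)} = 7 M M = 7 M^{2}$)
$\frac{z{\left(\frac{22}{-76} + \frac{32}{-38} \right)}}{- \frac{45879}{-49561} + \frac{C}{-15436}} = \frac{7 \left(\frac{22}{-76} + \frac{32}{-38}\right)^{2}}{- \frac{45879}{-49561} + \frac{4096}{-15436}} = \frac{7 \left(22 \left(- \frac{1}{76}\right) + 32 \left(- \frac{1}{38}\right)\right)^{2}}{\left(-45879\right) \left(- \frac{1}{49561}\right) + 4096 \left(- \frac{1}{15436}\right)} = \frac{7 \left(- \frac{11}{38} - \frac{16}{19}\right)^{2}}{\frac{45879}{49561} - \frac{1024}{3859}} = \frac{7 \left(- \frac{43}{38}\right)^{2}}{\frac{126296597}{191255899}} = 7 \cdot \frac{1849}{1444} \cdot \frac{191255899}{126296597} = \frac{12943}{1444} \cdot \frac{191255899}{126296597} = \frac{353632157251}{26053183724}$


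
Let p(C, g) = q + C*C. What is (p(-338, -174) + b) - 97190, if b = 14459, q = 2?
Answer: 31515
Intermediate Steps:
p(C, g) = 2 + C² (p(C, g) = 2 + C*C = 2 + C²)
(p(-338, -174) + b) - 97190 = ((2 + (-338)²) + 14459) - 97190 = ((2 + 114244) + 14459) - 97190 = (114246 + 14459) - 97190 = 128705 - 97190 = 31515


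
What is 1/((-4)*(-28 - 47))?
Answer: 1/300 ≈ 0.0033333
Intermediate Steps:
1/((-4)*(-28 - 47)) = -1/4/(-75) = -1/4*(-1/75) = 1/300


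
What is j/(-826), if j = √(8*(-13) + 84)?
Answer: -I*√5/413 ≈ -0.0054142*I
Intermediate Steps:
j = 2*I*√5 (j = √(-104 + 84) = √(-20) = 2*I*√5 ≈ 4.4721*I)
j/(-826) = (2*I*√5)/(-826) = (2*I*√5)*(-1/826) = -I*√5/413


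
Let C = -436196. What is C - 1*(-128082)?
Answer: -308114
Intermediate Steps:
C - 1*(-128082) = -436196 - 1*(-128082) = -436196 + 128082 = -308114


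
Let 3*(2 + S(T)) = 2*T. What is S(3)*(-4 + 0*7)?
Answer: 0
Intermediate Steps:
S(T) = -2 + 2*T/3 (S(T) = -2 + (2*T)/3 = -2 + 2*T/3)
S(3)*(-4 + 0*7) = (-2 + (2/3)*3)*(-4 + 0*7) = (-2 + 2)*(-4 + 0) = 0*(-4) = 0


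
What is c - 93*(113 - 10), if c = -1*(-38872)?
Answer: 29293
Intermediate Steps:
c = 38872
c - 93*(113 - 10) = 38872 - 93*(113 - 10) = 38872 - 93*103 = 38872 - 9579 = 29293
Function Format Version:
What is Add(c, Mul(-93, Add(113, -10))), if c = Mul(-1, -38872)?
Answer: 29293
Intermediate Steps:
c = 38872
Add(c, Mul(-93, Add(113, -10))) = Add(38872, Mul(-93, Add(113, -10))) = Add(38872, Mul(-93, 103)) = Add(38872, -9579) = 29293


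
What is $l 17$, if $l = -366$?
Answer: $-6222$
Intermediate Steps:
$l 17 = \left(-366\right) 17 = -6222$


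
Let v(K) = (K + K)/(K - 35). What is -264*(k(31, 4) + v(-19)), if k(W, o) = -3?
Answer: 5456/9 ≈ 606.22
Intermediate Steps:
v(K) = 2*K/(-35 + K) (v(K) = (2*K)/(-35 + K) = 2*K/(-35 + K))
-264*(k(31, 4) + v(-19)) = -264*(-3 + 2*(-19)/(-35 - 19)) = -264*(-3 + 2*(-19)/(-54)) = -264*(-3 + 2*(-19)*(-1/54)) = -264*(-3 + 19/27) = -264*(-62/27) = 5456/9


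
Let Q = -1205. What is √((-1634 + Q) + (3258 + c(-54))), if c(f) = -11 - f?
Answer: √462 ≈ 21.494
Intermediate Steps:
√((-1634 + Q) + (3258 + c(-54))) = √((-1634 - 1205) + (3258 + (-11 - 1*(-54)))) = √(-2839 + (3258 + (-11 + 54))) = √(-2839 + (3258 + 43)) = √(-2839 + 3301) = √462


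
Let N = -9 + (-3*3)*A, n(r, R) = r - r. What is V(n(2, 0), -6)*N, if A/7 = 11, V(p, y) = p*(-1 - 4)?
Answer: 0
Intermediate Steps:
n(r, R) = 0
V(p, y) = -5*p (V(p, y) = p*(-5) = -5*p)
A = 77 (A = 7*11 = 77)
N = -702 (N = -9 - 3*3*77 = -9 - 9*77 = -9 - 693 = -702)
V(n(2, 0), -6)*N = -5*0*(-702) = 0*(-702) = 0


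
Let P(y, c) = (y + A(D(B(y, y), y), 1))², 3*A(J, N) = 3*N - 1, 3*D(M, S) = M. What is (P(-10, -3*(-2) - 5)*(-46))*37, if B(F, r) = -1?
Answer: -1334368/9 ≈ -1.4826e+5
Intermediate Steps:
D(M, S) = M/3
A(J, N) = -⅓ + N (A(J, N) = (3*N - 1)/3 = (-1 + 3*N)/3 = -⅓ + N)
P(y, c) = (⅔ + y)² (P(y, c) = (y + (-⅓ + 1))² = (y + ⅔)² = (⅔ + y)²)
(P(-10, -3*(-2) - 5)*(-46))*37 = (((2 + 3*(-10))²/9)*(-46))*37 = (((2 - 30)²/9)*(-46))*37 = (((⅑)*(-28)²)*(-46))*37 = (((⅑)*784)*(-46))*37 = ((784/9)*(-46))*37 = -36064/9*37 = -1334368/9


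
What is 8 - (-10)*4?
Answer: 48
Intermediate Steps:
8 - (-10)*4 = 8 - 10*(-4) = 8 + 40 = 48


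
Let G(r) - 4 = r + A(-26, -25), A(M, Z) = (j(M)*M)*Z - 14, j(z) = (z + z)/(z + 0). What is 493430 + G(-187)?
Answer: 494533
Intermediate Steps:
j(z) = 2 (j(z) = (2*z)/z = 2)
A(M, Z) = -14 + 2*M*Z (A(M, Z) = (2*M)*Z - 14 = 2*M*Z - 14 = -14 + 2*M*Z)
G(r) = 1290 + r (G(r) = 4 + (r + (-14 + 2*(-26)*(-25))) = 4 + (r + (-14 + 1300)) = 4 + (r + 1286) = 4 + (1286 + r) = 1290 + r)
493430 + G(-187) = 493430 + (1290 - 187) = 493430 + 1103 = 494533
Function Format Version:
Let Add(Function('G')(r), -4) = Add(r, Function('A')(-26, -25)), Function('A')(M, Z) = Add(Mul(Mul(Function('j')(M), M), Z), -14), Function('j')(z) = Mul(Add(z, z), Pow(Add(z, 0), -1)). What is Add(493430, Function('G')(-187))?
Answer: 494533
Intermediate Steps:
Function('j')(z) = 2 (Function('j')(z) = Mul(Mul(2, z), Pow(z, -1)) = 2)
Function('A')(M, Z) = Add(-14, Mul(2, M, Z)) (Function('A')(M, Z) = Add(Mul(Mul(2, M), Z), -14) = Add(Mul(2, M, Z), -14) = Add(-14, Mul(2, M, Z)))
Function('G')(r) = Add(1290, r) (Function('G')(r) = Add(4, Add(r, Add(-14, Mul(2, -26, -25)))) = Add(4, Add(r, Add(-14, 1300))) = Add(4, Add(r, 1286)) = Add(4, Add(1286, r)) = Add(1290, r))
Add(493430, Function('G')(-187)) = Add(493430, Add(1290, -187)) = Add(493430, 1103) = 494533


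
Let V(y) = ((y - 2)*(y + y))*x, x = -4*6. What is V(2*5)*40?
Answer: -153600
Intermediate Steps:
x = -24
V(y) = -48*y*(-2 + y) (V(y) = ((y - 2)*(y + y))*(-24) = ((-2 + y)*(2*y))*(-24) = (2*y*(-2 + y))*(-24) = -48*y*(-2 + y))
V(2*5)*40 = (48*(2*5)*(2 - 2*5))*40 = (48*10*(2 - 1*10))*40 = (48*10*(2 - 10))*40 = (48*10*(-8))*40 = -3840*40 = -153600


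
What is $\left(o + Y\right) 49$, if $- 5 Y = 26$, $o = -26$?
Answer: $- \frac{7644}{5} \approx -1528.8$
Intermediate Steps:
$Y = - \frac{26}{5}$ ($Y = \left(- \frac{1}{5}\right) 26 = - \frac{26}{5} \approx -5.2$)
$\left(o + Y\right) 49 = \left(-26 - \frac{26}{5}\right) 49 = \left(- \frac{156}{5}\right) 49 = - \frac{7644}{5}$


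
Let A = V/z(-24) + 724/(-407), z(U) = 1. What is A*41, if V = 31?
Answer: 487613/407 ≈ 1198.1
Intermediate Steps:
A = 11893/407 (A = 31/1 + 724/(-407) = 31*1 + 724*(-1/407) = 31 - 724/407 = 11893/407 ≈ 29.221)
A*41 = (11893/407)*41 = 487613/407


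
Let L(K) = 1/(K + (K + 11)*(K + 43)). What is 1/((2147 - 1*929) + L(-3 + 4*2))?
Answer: 773/941515 ≈ 0.00082102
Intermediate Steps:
L(K) = 1/(K + (11 + K)*(43 + K))
1/((2147 - 1*929) + L(-3 + 4*2)) = 1/((2147 - 1*929) + 1/(473 + (-3 + 4*2)² + 55*(-3 + 4*2))) = 1/((2147 - 929) + 1/(473 + (-3 + 8)² + 55*(-3 + 8))) = 1/(1218 + 1/(473 + 5² + 55*5)) = 1/(1218 + 1/(473 + 25 + 275)) = 1/(1218 + 1/773) = 1/(941515/773) = 773/941515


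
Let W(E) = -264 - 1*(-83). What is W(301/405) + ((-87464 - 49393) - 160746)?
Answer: -297784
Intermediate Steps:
W(E) = -181 (W(E) = -264 + 83 = -181)
W(301/405) + ((-87464 - 49393) - 160746) = -181 + ((-87464 - 49393) - 160746) = -181 + (-136857 - 160746) = -181 - 297603 = -297784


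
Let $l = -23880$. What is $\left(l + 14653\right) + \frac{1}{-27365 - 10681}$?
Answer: $- \frac{351050443}{38046} \approx -9227.0$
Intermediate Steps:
$\left(l + 14653\right) + \frac{1}{-27365 - 10681} = \left(-23880 + 14653\right) + \frac{1}{-27365 - 10681} = -9227 + \frac{1}{-38046} = -9227 - \frac{1}{38046} = - \frac{351050443}{38046}$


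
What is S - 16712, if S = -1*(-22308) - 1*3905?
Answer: 1691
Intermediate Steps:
S = 18403 (S = 22308 - 3905 = 18403)
S - 16712 = 18403 - 16712 = 1691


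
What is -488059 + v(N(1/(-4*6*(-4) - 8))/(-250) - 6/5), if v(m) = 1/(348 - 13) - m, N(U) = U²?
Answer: -63306952966333/129712000 ≈ -4.8806e+5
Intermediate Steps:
v(m) = 1/335 - m
-488059 + v(N(1/(-4*6*(-4) - 8))/(-250) - 6/5) = -488059 + (1/335 - ((1/(-4*6*(-4) - 8))²/(-250) - 6/5)) = -488059 + (1/335 - ((1/(-24*(-4) - 8))²*(-1/250) - 6*⅕)) = -488059 + (1/335 - ((1/(96 - 8))²*(-1/250) - 6/5)) = -488059 + (1/335 - ((1/88)²*(-1/250) - 6/5)) = -488059 + (1/335 - ((1/7744)*(-1/250) - 6/5)) = -488059 + (1/335 - (-1/1936000 - 6/5)) = -488059 + (1/335 - 1*(-2323201/1936000)) = -488059 + (1/335 + 2323201/1936000) = -488059 + 156041667/129712000 = -63306952966333/129712000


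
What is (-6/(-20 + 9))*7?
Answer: 42/11 ≈ 3.8182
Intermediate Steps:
(-6/(-20 + 9))*7 = (-6/(-11))*7 = -1/11*(-6)*7 = (6/11)*7 = 42/11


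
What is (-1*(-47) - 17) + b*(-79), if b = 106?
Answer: -8344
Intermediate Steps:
(-1*(-47) - 17) + b*(-79) = (-1*(-47) - 17) + 106*(-79) = (47 - 17) - 8374 = 30 - 8374 = -8344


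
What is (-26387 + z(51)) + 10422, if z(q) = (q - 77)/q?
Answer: -814241/51 ≈ -15966.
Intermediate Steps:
z(q) = (-77 + q)/q
(-26387 + z(51)) + 10422 = (-26387 + (-77 + 51)/51) + 10422 = (-26387 + (1/51)*(-26)) + 10422 = (-26387 - 26/51) + 10422 = -1345763/51 + 10422 = -814241/51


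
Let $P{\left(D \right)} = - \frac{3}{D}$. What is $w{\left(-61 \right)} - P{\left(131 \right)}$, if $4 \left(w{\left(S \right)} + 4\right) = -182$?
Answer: $- \frac{12963}{262} \approx -49.477$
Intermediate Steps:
$w{\left(S \right)} = - \frac{99}{2}$ ($w{\left(S \right)} = -4 + \frac{1}{4} \left(-182\right) = -4 - \frac{91}{2} = - \frac{99}{2}$)
$w{\left(-61 \right)} - P{\left(131 \right)} = - \frac{99}{2} - - \frac{3}{131} = - \frac{99}{2} + \frac{3}{131} = - \frac{12963}{262}$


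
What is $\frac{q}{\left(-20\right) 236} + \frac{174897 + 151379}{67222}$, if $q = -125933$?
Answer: $\frac{5002745423}{158643920} \approx 31.534$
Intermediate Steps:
$\frac{q}{\left(-20\right) 236} + \frac{174897 + 151379}{67222} = - \frac{125933}{\left(-20\right) 236} + \frac{174897 + 151379}{67222} = - \frac{125933}{-4720} + 326276 \cdot \frac{1}{67222} = \left(-125933\right) \left(- \frac{1}{4720}\right) + \frac{163138}{33611} = \frac{125933}{4720} + \frac{163138}{33611} = \frac{5002745423}{158643920}$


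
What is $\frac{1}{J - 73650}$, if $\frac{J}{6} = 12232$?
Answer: $- \frac{1}{258} \approx -0.003876$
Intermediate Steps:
$J = 73392$ ($J = 6 \cdot 12232 = 73392$)
$\frac{1}{J - 73650} = \frac{1}{73392 - 73650} = \frac{1}{-258} = - \frac{1}{258}$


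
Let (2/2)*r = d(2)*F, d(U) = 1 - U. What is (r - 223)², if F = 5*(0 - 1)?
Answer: 47524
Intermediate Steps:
F = -5 (F = 5*(-1) = -5)
r = 5 (r = (1 - 1*2)*(-5) = (1 - 2)*(-5) = -1*(-5) = 5)
(r - 223)² = (5 - 223)² = (-218)² = 47524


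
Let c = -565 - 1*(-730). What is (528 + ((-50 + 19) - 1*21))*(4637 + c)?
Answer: 2285752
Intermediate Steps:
c = 165 (c = -565 + 730 = 165)
(528 + ((-50 + 19) - 1*21))*(4637 + c) = (528 + ((-50 + 19) - 1*21))*(4637 + 165) = (528 + (-31 - 21))*4802 = (528 - 52)*4802 = 476*4802 = 2285752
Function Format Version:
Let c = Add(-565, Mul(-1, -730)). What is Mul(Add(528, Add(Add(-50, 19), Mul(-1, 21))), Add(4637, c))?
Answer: 2285752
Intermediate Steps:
c = 165 (c = Add(-565, 730) = 165)
Mul(Add(528, Add(Add(-50, 19), Mul(-1, 21))), Add(4637, c)) = Mul(Add(528, Add(Add(-50, 19), Mul(-1, 21))), Add(4637, 165)) = Mul(Add(528, Add(-31, -21)), 4802) = Mul(Add(528, -52), 4802) = Mul(476, 4802) = 2285752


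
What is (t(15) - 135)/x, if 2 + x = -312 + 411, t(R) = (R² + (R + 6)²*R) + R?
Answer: 6720/97 ≈ 69.278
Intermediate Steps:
t(R) = R + R² + R*(6 + R)² (t(R) = (R² + (6 + R)²*R) + R = (R² + R*(6 + R)²) + R = R + R² + R*(6 + R)²)
x = 97 (x = -2 + (-312 + 411) = -2 + 99 = 97)
(t(15) - 135)/x = (15*(1 + 15 + (6 + 15)²) - 135)/97 = (15*(1 + 15 + 21²) - 135)*(1/97) = (15*(1 + 15 + 441) - 135)*(1/97) = (15*457 - 135)*(1/97) = (6855 - 135)*(1/97) = 6720*(1/97) = 6720/97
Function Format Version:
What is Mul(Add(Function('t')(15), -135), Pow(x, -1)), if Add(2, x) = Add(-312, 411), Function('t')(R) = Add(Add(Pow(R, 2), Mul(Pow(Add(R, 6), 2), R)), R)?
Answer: Rational(6720, 97) ≈ 69.278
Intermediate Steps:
Function('t')(R) = Add(R, Pow(R, 2), Mul(R, Pow(Add(6, R), 2))) (Function('t')(R) = Add(Add(Pow(R, 2), Mul(Pow(Add(6, R), 2), R)), R) = Add(Add(Pow(R, 2), Mul(R, Pow(Add(6, R), 2))), R) = Add(R, Pow(R, 2), Mul(R, Pow(Add(6, R), 2))))
x = 97 (x = Add(-2, Add(-312, 411)) = Add(-2, 99) = 97)
Mul(Add(Function('t')(15), -135), Pow(x, -1)) = Mul(Add(Mul(15, Add(1, 15, Pow(Add(6, 15), 2))), -135), Pow(97, -1)) = Mul(Add(Mul(15, Add(1, 15, Pow(21, 2))), -135), Rational(1, 97)) = Mul(Add(Mul(15, Add(1, 15, 441)), -135), Rational(1, 97)) = Mul(Add(Mul(15, 457), -135), Rational(1, 97)) = Mul(Add(6855, -135), Rational(1, 97)) = Mul(6720, Rational(1, 97)) = Rational(6720, 97)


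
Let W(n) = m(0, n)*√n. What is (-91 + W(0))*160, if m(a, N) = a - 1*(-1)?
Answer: -14560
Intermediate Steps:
m(a, N) = 1 + a (m(a, N) = a + 1 = 1 + a)
W(n) = √n (W(n) = (1 + 0)*√n = 1*√n = √n)
(-91 + W(0))*160 = (-91 + √0)*160 = (-91 + 0)*160 = -91*160 = -14560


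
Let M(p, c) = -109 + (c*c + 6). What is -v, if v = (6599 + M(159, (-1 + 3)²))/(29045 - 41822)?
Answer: 6512/12777 ≈ 0.50967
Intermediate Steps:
M(p, c) = -103 + c² (M(p, c) = -109 + (c² + 6) = -109 + (6 + c²) = -103 + c²)
v = -6512/12777 (v = (6599 + (-103 + ((-1 + 3)²)²))/(29045 - 41822) = (6599 + (-103 + (2²)²))/(-12777) = (6599 + (-103 + 4²))*(-1/12777) = (6599 + (-103 + 16))*(-1/12777) = (6599 - 87)*(-1/12777) = 6512*(-1/12777) = -6512/12777 ≈ -0.50967)
-v = -1*(-6512/12777) = 6512/12777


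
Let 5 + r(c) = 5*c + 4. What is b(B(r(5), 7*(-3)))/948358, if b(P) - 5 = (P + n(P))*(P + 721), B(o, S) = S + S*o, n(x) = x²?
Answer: 53919605/948358 ≈ 56.856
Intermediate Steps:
r(c) = -1 + 5*c (r(c) = -5 + (5*c + 4) = -5 + (4 + 5*c) = -1 + 5*c)
b(P) = 5 + (721 + P)*(P + P²) (b(P) = 5 + (P + P²)*(P + 721) = 5 + (P + P²)*(721 + P) = 5 + (721 + P)*(P + P²))
b(B(r(5), 7*(-3)))/948358 = (5 + ((7*(-3))*(1 + (-1 + 5*5)))³ + 721*((7*(-3))*(1 + (-1 + 5*5))) + 722*((7*(-3))*(1 + (-1 + 5*5)))²)/948358 = (5 + (-21*(1 + (-1 + 25)))³ + 721*(-21*(1 + (-1 + 25))) + 722*(-21*(1 + (-1 + 25)))²)*(1/948358) = (5 + (-21*(1 + 24))³ + 721*(-21*(1 + 24)) + 722*(-21*(1 + 24))²)*(1/948358) = (5 + (-21*25)³ + 721*(-21*25) + 722*(-21*25)²)*(1/948358) = (5 + (-525)³ + 721*(-525) + 722*(-525)²)*(1/948358) = (5 - 144703125 - 378525 + 722*275625)*(1/948358) = (5 - 144703125 - 378525 + 199001250)*(1/948358) = 53919605*(1/948358) = 53919605/948358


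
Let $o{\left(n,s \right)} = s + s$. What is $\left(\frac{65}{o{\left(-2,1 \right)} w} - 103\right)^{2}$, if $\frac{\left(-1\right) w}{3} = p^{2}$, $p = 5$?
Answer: $\frac{9628609}{900} \approx 10698.0$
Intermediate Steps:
$o{\left(n,s \right)} = 2 s$
$w = -75$ ($w = - 3 \cdot 5^{2} = \left(-3\right) 25 = -75$)
$\left(\frac{65}{o{\left(-2,1 \right)} w} - 103\right)^{2} = \left(\frac{65}{2 \cdot 1 \left(-75\right)} - 103\right)^{2} = \left(\frac{65}{2 \left(-75\right)} - 103\right)^{2} = \left(\frac{65}{-150} - 103\right)^{2} = \left(65 \left(- \frac{1}{150}\right) - 103\right)^{2} = \left(- \frac{13}{30} - 103\right)^{2} = \left(- \frac{3103}{30}\right)^{2} = \frac{9628609}{900}$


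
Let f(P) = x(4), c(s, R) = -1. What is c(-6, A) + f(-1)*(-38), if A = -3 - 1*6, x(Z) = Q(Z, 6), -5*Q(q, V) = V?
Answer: 223/5 ≈ 44.600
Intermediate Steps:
Q(q, V) = -V/5
x(Z) = -6/5 (x(Z) = -1/5*6 = -6/5)
A = -9 (A = -3 - 6 = -9)
f(P) = -6/5
c(-6, A) + f(-1)*(-38) = -1 - 6/5*(-38) = -1 + 228/5 = 223/5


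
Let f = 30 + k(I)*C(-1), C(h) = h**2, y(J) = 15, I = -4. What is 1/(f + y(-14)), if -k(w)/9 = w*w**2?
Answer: 1/621 ≈ 0.0016103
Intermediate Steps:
k(w) = -9*w**3 (k(w) = -9*w*w**2 = -9*w**3)
f = 606 (f = 30 - 9*(-4)**3*(-1)**2 = 30 - 9*(-64)*1 = 30 + 576*1 = 30 + 576 = 606)
1/(f + y(-14)) = 1/(606 + 15) = 1/621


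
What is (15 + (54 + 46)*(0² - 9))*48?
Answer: -42480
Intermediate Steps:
(15 + (54 + 46)*(0² - 9))*48 = (15 + 100*(0 - 9))*48 = (15 + 100*(-9))*48 = (15 - 900)*48 = -885*48 = -42480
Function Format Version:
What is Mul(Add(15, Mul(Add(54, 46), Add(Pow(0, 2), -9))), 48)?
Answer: -42480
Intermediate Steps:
Mul(Add(15, Mul(Add(54, 46), Add(Pow(0, 2), -9))), 48) = Mul(Add(15, Mul(100, Add(0, -9))), 48) = Mul(Add(15, Mul(100, -9)), 48) = Mul(Add(15, -900), 48) = Mul(-885, 48) = -42480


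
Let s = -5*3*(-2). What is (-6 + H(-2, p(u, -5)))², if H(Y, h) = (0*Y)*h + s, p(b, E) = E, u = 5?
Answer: 576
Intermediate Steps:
s = 30 (s = -15*(-2) = 30)
H(Y, h) = 30 (H(Y, h) = (0*Y)*h + 30 = 0*h + 30 = 0 + 30 = 30)
(-6 + H(-2, p(u, -5)))² = (-6 + 30)² = 24² = 576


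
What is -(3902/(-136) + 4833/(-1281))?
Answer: 942625/29036 ≈ 32.464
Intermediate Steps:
-(3902/(-136) + 4833/(-1281)) = -(3902*(-1/136) + 4833*(-1/1281)) = -(-1951/68 - 1611/427) = -1*(-942625/29036) = 942625/29036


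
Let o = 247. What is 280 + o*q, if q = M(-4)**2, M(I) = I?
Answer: 4232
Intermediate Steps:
q = 16 (q = (-4)**2 = 16)
280 + o*q = 280 + 247*16 = 280 + 3952 = 4232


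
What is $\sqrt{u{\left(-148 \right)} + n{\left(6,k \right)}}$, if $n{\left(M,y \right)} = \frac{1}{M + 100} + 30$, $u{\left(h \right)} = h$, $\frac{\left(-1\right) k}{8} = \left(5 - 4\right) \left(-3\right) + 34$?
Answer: $\frac{i \sqrt{1325742}}{106} \approx 10.862 i$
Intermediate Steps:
$k = -248$ ($k = - 8 \left(\left(5 - 4\right) \left(-3\right) + 34\right) = - 8 \left(1 \left(-3\right) + 34\right) = - 8 \left(-3 + 34\right) = \left(-8\right) 31 = -248$)
$n{\left(M,y \right)} = 30 + \frac{1}{100 + M}$ ($n{\left(M,y \right)} = \frac{1}{100 + M} + 30 = 30 + \frac{1}{100 + M}$)
$\sqrt{u{\left(-148 \right)} + n{\left(6,k \right)}} = \sqrt{-148 + \frac{3001 + 30 \cdot 6}{100 + 6}} = \sqrt{-148 + \frac{3001 + 180}{106}} = \sqrt{-148 + \frac{1}{106} \cdot 3181} = \sqrt{-148 + \frac{3181}{106}} = \sqrt{- \frac{12507}{106}} = \frac{i \sqrt{1325742}}{106}$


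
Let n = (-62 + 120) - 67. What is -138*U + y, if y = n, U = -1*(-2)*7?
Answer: -1941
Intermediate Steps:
n = -9 (n = 58 - 67 = -9)
U = 14 (U = 2*7 = 14)
y = -9
-138*U + y = -138*14 - 9 = -1932 - 9 = -1941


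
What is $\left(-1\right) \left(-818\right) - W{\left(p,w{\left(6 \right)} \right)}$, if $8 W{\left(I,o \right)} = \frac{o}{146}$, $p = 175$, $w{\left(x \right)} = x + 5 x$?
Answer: $\frac{238847}{292} \approx 817.97$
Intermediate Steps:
$w{\left(x \right)} = 6 x$
$W{\left(I,o \right)} = \frac{o}{1168}$ ($W{\left(I,o \right)} = \frac{o \frac{1}{146}}{8} = \frac{\frac{1}{146} o}{8} = \frac{o}{1168}$)
$\left(-1\right) \left(-818\right) - W{\left(p,w{\left(6 \right)} \right)} = \left(-1\right) \left(-818\right) - \frac{6 \cdot 6}{1168} = 818 - \frac{1}{1168} \cdot 36 = 818 - \frac{9}{292} = \frac{238847}{292}$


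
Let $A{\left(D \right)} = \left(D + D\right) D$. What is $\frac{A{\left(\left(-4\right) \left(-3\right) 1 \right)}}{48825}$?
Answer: $\frac{32}{5425} \approx 0.0058986$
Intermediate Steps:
$A{\left(D \right)} = 2 D^{2}$ ($A{\left(D \right)} = 2 D D = 2 D^{2}$)
$\frac{A{\left(\left(-4\right) \left(-3\right) 1 \right)}}{48825} = \frac{2 \left(\left(-4\right) \left(-3\right) 1\right)^{2}}{48825} = 2 \left(12 \cdot 1\right)^{2} \cdot \frac{1}{48825} = 2 \cdot 12^{2} \cdot \frac{1}{48825} = 2 \cdot 144 \cdot \frac{1}{48825} = 288 \cdot \frac{1}{48825} = \frac{32}{5425}$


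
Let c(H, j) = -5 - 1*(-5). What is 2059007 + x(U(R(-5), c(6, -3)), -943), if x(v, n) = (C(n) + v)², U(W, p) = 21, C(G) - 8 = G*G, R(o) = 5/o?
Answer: 790817420291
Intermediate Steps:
C(G) = 8 + G² (C(G) = 8 + G*G = 8 + G²)
c(H, j) = 0 (c(H, j) = -5 + 5 = 0)
x(v, n) = (8 + v + n²)² (x(v, n) = ((8 + n²) + v)² = (8 + v + n²)²)
2059007 + x(U(R(-5), c(6, -3)), -943) = 2059007 + (8 + 21 + (-943)²)² = 2059007 + (8 + 21 + 889249)² = 2059007 + 889278² = 2059007 + 790815361284 = 790817420291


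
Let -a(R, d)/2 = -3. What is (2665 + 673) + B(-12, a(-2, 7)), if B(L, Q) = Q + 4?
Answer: 3348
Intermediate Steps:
a(R, d) = 6 (a(R, d) = -2*(-3) = 6)
B(L, Q) = 4 + Q
(2665 + 673) + B(-12, a(-2, 7)) = (2665 + 673) + (4 + 6) = 3338 + 10 = 3348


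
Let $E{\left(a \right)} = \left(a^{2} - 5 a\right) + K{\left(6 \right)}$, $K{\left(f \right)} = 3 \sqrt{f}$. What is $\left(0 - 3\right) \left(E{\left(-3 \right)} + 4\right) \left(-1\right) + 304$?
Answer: $388 + 9 \sqrt{6} \approx 410.05$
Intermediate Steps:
$E{\left(a \right)} = a^{2} - 5 a + 3 \sqrt{6}$ ($E{\left(a \right)} = \left(a^{2} - 5 a\right) + 3 \sqrt{6} = a^{2} - 5 a + 3 \sqrt{6}$)
$\left(0 - 3\right) \left(E{\left(-3 \right)} + 4\right) \left(-1\right) + 304 = \left(0 - 3\right) \left(\left(\left(-3\right)^{2} - -15 + 3 \sqrt{6}\right) + 4\right) \left(-1\right) + 304 = - 3 \left(\left(9 + 15 + 3 \sqrt{6}\right) + 4\right) \left(-1\right) + 304 = - 3 \left(\left(24 + 3 \sqrt{6}\right) + 4\right) \left(-1\right) + 304 = - 3 \left(28 + 3 \sqrt{6}\right) \left(-1\right) + 304 = - 3 \left(-28 - 3 \sqrt{6}\right) + 304 = \left(84 + 9 \sqrt{6}\right) + 304 = 388 + 9 \sqrt{6}$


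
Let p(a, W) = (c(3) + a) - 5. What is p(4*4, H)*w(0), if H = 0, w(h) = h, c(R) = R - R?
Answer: 0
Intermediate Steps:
c(R) = 0
p(a, W) = -5 + a (p(a, W) = (0 + a) - 5 = a - 5 = -5 + a)
p(4*4, H)*w(0) = (-5 + 4*4)*0 = (-5 + 16)*0 = 11*0 = 0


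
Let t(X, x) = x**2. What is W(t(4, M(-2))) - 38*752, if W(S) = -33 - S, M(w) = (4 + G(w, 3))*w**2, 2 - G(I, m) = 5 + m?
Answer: -28673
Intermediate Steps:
G(I, m) = -3 - m (G(I, m) = 2 - (5 + m) = 2 + (-5 - m) = -3 - m)
M(w) = -2*w**2 (M(w) = (4 + (-3 - 1*3))*w**2 = (4 + (-3 - 3))*w**2 = (4 - 6)*w**2 = -2*w**2)
W(t(4, M(-2))) - 38*752 = (-33 - (-2*(-2)**2)**2) - 38*752 = (-33 - (-2*4)**2) - 28576 = (-33 - 1*(-8)**2) - 28576 = (-33 - 1*64) - 28576 = (-33 - 64) - 28576 = -97 - 28576 = -28673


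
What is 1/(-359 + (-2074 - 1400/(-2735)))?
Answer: -547/1330571 ≈ -0.00041110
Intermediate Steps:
1/(-359 + (-2074 - 1400/(-2735))) = 1/(-359 + (-2074 - 1400*(-1)/2735)) = 1/(-359 + (-2074 - 1*(-280/547))) = 1/(-359 + (-2074 + 280/547)) = 1/(-359 - 1134198/547) = 1/(-1330571/547) = -547/1330571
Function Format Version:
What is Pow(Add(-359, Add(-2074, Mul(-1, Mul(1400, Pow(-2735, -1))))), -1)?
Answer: Rational(-547, 1330571) ≈ -0.00041110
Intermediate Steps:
Pow(Add(-359, Add(-2074, Mul(-1, Mul(1400, Pow(-2735, -1))))), -1) = Pow(Add(-359, Add(-2074, Mul(-1, Mul(1400, Rational(-1, 2735))))), -1) = Pow(Add(-359, Add(-2074, Mul(-1, Rational(-280, 547)))), -1) = Pow(Add(-359, Add(-2074, Rational(280, 547))), -1) = Pow(Add(-359, Rational(-1134198, 547)), -1) = Pow(Rational(-1330571, 547), -1) = Rational(-547, 1330571)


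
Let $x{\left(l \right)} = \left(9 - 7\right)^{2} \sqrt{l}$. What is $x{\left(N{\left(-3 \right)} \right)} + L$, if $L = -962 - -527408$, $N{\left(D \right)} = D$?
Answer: $526446 + 4 i \sqrt{3} \approx 5.2645 \cdot 10^{5} + 6.9282 i$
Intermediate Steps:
$x{\left(l \right)} = 4 \sqrt{l}$ ($x{\left(l \right)} = 2^{2} \sqrt{l} = 4 \sqrt{l}$)
$L = 526446$ ($L = -962 + 527408 = 526446$)
$x{\left(N{\left(-3 \right)} \right)} + L = 4 \sqrt{-3} + 526446 = 4 i \sqrt{3} + 526446 = 526446 + 4 i \sqrt{3}$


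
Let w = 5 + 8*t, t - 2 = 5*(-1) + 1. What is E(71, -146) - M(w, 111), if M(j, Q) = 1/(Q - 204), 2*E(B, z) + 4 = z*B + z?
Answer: -488993/93 ≈ -5258.0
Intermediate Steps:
t = -2 (t = 2 + (5*(-1) + 1) = 2 + (-5 + 1) = 2 - 4 = -2)
w = -11 (w = 5 + 8*(-2) = 5 - 16 = -11)
E(B, z) = -2 + z/2 + B*z/2 (E(B, z) = -2 + (z*B + z)/2 = -2 + (B*z + z)/2 = -2 + (z + B*z)/2 = -2 + (z/2 + B*z/2) = -2 + z/2 + B*z/2)
M(j, Q) = 1/(-204 + Q)
E(71, -146) - M(w, 111) = (-2 + (½)*(-146) + (½)*71*(-146)) - 1/(-204 + 111) = (-2 - 73 - 5183) - 1/(-93) = -5258 - 1*(-1/93) = -5258 + 1/93 = -488993/93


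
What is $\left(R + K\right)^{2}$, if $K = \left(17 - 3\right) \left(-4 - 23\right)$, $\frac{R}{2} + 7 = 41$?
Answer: $96100$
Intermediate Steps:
$R = 68$ ($R = -14 + 2 \cdot 41 = -14 + 82 = 68$)
$K = -378$ ($K = 14 \left(-27\right) = -378$)
$\left(R + K\right)^{2} = \left(68 - 378\right)^{2} = \left(-310\right)^{2} = 96100$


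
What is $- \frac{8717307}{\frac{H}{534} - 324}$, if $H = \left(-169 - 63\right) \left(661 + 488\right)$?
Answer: $\frac{775840323}{73264} \approx 10590.0$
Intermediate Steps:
$H = -266568$ ($H = \left(-232\right) 1149 = -266568$)
$- \frac{8717307}{\frac{H}{534} - 324} = - \frac{8717307}{\frac{1}{534} \left(-266568\right) - 324} = - \frac{8717307}{- \frac{44428}{89} - 324} = - \frac{8717307}{- \frac{73264}{89}} = \left(-8717307\right) \left(- \frac{89}{73264}\right) = \frac{775840323}{73264}$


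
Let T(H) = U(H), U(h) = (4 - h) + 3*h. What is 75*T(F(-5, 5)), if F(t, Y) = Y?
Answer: 1050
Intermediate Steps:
U(h) = 4 + 2*h
T(H) = 4 + 2*H
75*T(F(-5, 5)) = 75*(4 + 2*5) = 75*(4 + 10) = 75*14 = 1050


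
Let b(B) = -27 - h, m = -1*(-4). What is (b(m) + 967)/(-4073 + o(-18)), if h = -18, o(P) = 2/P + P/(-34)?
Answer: -146574/623105 ≈ -0.23523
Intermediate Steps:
o(P) = 2/P - P/34 (o(P) = 2/P + P*(-1/34) = 2/P - P/34)
m = 4
b(B) = -9 (b(B) = -27 - 1*(-18) = -27 + 18 = -9)
(b(m) + 967)/(-4073 + o(-18)) = (-9 + 967)/(-4073 + (2/(-18) - 1/34*(-18))) = 958/(-4073 + (2*(-1/18) + 9/17)) = 958/(-4073 + (-1/9 + 9/17)) = 958/(-4073 + 64/153) = 958/(-623105/153) = 958*(-153/623105) = -146574/623105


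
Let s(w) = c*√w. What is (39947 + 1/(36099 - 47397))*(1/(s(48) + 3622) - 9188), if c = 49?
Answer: -26961342959590237465/73457539764 - 3159248435*√3/5246967126 ≈ -3.6703e+8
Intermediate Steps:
s(w) = 49*√w
(39947 + 1/(36099 - 47397))*(1/(s(48) + 3622) - 9188) = (39947 + 1/(36099 - 47397))*(1/(49*√48 + 3622) - 9188) = (39947 + 1/(-11298))*(1/(49*(4*√3) + 3622) - 9188) = (39947 - 1/11298)*(1/(196*√3 + 3622) - 9188) = 451321205*(1/(3622 + 196*√3) - 9188)/11298 = 451321205*(-9188 + 1/(3622 + 196*√3))/11298 = -2073369615770/5649 + 451321205/(11298*(3622 + 196*√3))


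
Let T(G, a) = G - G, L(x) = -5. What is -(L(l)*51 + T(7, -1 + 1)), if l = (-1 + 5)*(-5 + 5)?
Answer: 255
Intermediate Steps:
l = 0 (l = 4*0 = 0)
T(G, a) = 0
-(L(l)*51 + T(7, -1 + 1)) = -(-5*51 + 0) = -(-255 + 0) = -1*(-255) = 255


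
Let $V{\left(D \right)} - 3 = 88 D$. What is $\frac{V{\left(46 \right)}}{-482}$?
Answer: $- \frac{4051}{482} \approx -8.4046$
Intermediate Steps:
$V{\left(D \right)} = 3 + 88 D$
$\frac{V{\left(46 \right)}}{-482} = \frac{3 + 88 \cdot 46}{-482} = \left(3 + 4048\right) \left(- \frac{1}{482}\right) = 4051 \left(- \frac{1}{482}\right) = - \frac{4051}{482}$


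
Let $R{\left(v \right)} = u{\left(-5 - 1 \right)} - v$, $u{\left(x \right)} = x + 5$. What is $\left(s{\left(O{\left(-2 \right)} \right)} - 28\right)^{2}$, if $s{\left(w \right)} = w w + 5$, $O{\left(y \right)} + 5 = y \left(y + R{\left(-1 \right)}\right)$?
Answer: $484$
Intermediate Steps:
$u{\left(x \right)} = 5 + x$
$R{\left(v \right)} = -1 - v$ ($R{\left(v \right)} = \left(5 - 6\right) - v = -1 - v$)
$O{\left(y \right)} = -5 + y^{2}$ ($O{\left(y \right)} = -5 + y \left(y - 0\right) = -5 + y \left(y + \left(-1 + 1\right)\right) = -5 + y \left(y + 0\right) = -5 + y y = -5 + y^{2}$)
$s{\left(w \right)} = 5 + w^{2}$ ($s{\left(w \right)} = w^{2} + 5 = 5 + w^{2}$)
$\left(s{\left(O{\left(-2 \right)} \right)} - 28\right)^{2} = \left(\left(5 + \left(-5 + \left(-2\right)^{2}\right)^{2}\right) - 28\right)^{2} = \left(\left(5 + \left(-5 + 4\right)^{2}\right) - 28\right)^{2} = \left(\left(5 + \left(-1\right)^{2}\right) - 28\right)^{2} = \left(\left(5 + 1\right) - 28\right)^{2} = \left(6 - 28\right)^{2} = \left(-22\right)^{2} = 484$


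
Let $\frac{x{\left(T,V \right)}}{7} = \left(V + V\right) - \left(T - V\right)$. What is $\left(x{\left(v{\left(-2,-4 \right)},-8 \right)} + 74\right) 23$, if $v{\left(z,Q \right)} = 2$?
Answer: $-2484$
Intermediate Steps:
$x{\left(T,V \right)} = - 7 T + 21 V$ ($x{\left(T,V \right)} = 7 \left(\left(V + V\right) - \left(T - V\right)\right) = 7 \left(2 V - \left(T - V\right)\right) = 7 \left(- T + 3 V\right) = - 7 T + 21 V$)
$\left(x{\left(v{\left(-2,-4 \right)},-8 \right)} + 74\right) 23 = \left(\left(\left(-7\right) 2 + 21 \left(-8\right)\right) + 74\right) 23 = \left(\left(-14 - 168\right) + 74\right) 23 = \left(-182 + 74\right) 23 = \left(-108\right) 23 = -2484$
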